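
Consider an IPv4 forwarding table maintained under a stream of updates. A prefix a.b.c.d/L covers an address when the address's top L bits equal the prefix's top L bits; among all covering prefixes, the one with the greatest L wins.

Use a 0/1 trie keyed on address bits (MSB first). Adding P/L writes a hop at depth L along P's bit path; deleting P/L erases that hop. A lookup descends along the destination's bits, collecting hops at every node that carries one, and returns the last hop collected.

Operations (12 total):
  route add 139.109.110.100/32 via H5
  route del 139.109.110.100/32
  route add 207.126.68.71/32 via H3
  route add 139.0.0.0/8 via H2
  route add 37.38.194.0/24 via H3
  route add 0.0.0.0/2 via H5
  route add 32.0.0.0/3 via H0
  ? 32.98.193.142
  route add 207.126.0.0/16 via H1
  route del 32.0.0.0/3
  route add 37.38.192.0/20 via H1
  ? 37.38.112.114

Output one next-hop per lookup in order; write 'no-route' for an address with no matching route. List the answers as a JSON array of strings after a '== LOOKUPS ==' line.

Apply in order:
  + 139.109.110.100/32 (H5) depth=32
  - 139.109.110.100/32 clear@32
  + 207.126.68.71/32 (H3) depth=32
  + 139.0.0.0/8 (H2) depth=8
  + 37.38.194.0/24 (H3) depth=24
  + 0.0.0.0/2 (H5) depth=2
  + 32.0.0.0/3 (H0) depth=3
  Q 32.98.193.142: descend 00100 ; hops seen [H5,H0] ; pick H0
  + 207.126.0.0/16 (H1) depth=16
  - 32.0.0.0/3 clear@3
  + 37.38.192.0/20 (H1) depth=20
  Q 37.38.112.114: descend 0010010100100110 ; hops seen [H5] ; pick H5

== LOOKUPS ==
["H0","H5"]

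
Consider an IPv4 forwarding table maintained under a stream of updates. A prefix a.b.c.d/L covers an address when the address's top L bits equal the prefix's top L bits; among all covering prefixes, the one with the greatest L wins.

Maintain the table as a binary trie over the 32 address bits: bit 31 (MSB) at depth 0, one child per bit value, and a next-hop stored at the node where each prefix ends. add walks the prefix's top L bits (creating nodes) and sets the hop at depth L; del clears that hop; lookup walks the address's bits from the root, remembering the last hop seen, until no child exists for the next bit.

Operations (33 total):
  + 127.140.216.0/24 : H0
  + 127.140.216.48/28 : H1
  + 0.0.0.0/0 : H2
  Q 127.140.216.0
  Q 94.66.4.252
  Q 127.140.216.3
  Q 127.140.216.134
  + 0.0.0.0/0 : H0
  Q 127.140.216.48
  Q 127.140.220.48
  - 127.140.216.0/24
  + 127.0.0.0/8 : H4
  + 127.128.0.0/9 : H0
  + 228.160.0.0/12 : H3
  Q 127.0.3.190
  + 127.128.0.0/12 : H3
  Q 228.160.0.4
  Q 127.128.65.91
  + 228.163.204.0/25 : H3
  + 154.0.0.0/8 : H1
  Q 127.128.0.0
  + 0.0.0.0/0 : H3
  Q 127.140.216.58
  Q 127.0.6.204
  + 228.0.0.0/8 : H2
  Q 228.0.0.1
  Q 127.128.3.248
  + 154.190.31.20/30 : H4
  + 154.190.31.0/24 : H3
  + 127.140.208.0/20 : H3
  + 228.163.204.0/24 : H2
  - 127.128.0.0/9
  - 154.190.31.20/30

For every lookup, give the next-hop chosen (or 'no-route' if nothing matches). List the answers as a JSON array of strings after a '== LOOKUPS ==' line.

Trace:
  add 127.140.216.0/24 -> H0 at depth 24
  add 127.140.216.48/28 -> H1 at depth 28
  add 0.0.0.0/0 -> H2 at depth 0
  Q 127.140.216.0: descend 01111111100011001101100000 ; hops seen [H2,H0] ; pick H0
  Q 94.66.4.252: descend 01 ; hops seen [H2] ; pick H2
  Q 127.140.216.3: descend 01111111100011001101100000 ; hops seen [H2,H0] ; pick H0
  Q 127.140.216.134: descend 011111111000110011011000 ; hops seen [H2,H0] ; pick H0
  add 0.0.0.0/0 -> H0 at depth 0
  Q 127.140.216.48: descend 0111111110001100110110000011 ; hops seen [H0,H0,H1] ; pick H1
  Q 127.140.220.48: descend 011111111000110011011 ; hops seen [H0] ; pick H0
  del 127.140.216.0/24 (clear depth 24)
  add 127.0.0.0/8 -> H4 at depth 8
  add 127.128.0.0/9 -> H0 at depth 9
  add 228.160.0.0/12 -> H3 at depth 12
  Q 127.0.3.190: descend 01111111 ; hops seen [H0,H4] ; pick H4
  add 127.128.0.0/12 -> H3 at depth 12
  Q 228.160.0.4: descend 111001001010 ; hops seen [H0,H3] ; pick H3
  Q 127.128.65.91: descend 011111111000 ; hops seen [H0,H4,H0,H3] ; pick H3
  add 228.163.204.0/25 -> H3 at depth 25
  add 154.0.0.0/8 -> H1 at depth 8
  Q 127.128.0.0: descend 011111111000 ; hops seen [H0,H4,H0,H3] ; pick H3
  add 0.0.0.0/0 -> H3 at depth 0
  Q 127.140.216.58: descend 0111111110001100110110000011 ; hops seen [H3,H4,H0,H3,H1] ; pick H1
  Q 127.0.6.204: descend 01111111 ; hops seen [H3,H4] ; pick H4
  add 228.0.0.0/8 -> H2 at depth 8
  Q 228.0.0.1: descend 11100100 ; hops seen [H3,H2] ; pick H2
  Q 127.128.3.248: descend 011111111000 ; hops seen [H3,H4,H0,H3] ; pick H3
  add 154.190.31.20/30 -> H4 at depth 30
  add 154.190.31.0/24 -> H3 at depth 24
  add 127.140.208.0/20 -> H3 at depth 20
  add 228.163.204.0/24 -> H2 at depth 24
  del 127.128.0.0/9 (clear depth 9)
  del 154.190.31.20/30 (clear depth 30)

== LOOKUPS ==
["H0","H2","H0","H0","H1","H0","H4","H3","H3","H3","H1","H4","H2","H3"]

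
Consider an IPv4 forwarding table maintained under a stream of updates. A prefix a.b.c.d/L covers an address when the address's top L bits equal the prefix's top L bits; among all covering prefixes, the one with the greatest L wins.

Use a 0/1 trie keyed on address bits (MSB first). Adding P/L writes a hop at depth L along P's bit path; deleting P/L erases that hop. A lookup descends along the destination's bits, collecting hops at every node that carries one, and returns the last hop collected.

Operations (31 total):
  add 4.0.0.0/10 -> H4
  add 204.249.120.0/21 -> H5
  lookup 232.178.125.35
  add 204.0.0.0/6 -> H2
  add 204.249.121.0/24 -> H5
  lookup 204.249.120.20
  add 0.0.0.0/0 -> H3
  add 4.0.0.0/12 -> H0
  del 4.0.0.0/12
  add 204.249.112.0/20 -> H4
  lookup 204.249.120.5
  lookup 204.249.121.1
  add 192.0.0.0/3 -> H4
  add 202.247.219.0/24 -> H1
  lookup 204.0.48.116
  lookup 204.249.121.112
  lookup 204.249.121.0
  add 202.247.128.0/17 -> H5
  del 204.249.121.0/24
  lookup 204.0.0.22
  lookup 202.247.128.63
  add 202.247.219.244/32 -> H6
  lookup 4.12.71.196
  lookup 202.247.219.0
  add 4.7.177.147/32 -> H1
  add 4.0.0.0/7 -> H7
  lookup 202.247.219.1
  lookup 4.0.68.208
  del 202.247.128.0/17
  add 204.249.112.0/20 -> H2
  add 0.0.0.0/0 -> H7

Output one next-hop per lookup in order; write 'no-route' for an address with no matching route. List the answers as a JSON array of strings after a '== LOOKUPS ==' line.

Apply in order:
  add 4.0.0.0/10 -> H4 at depth 10
  add 204.249.120.0/21 -> H5 at depth 21
  ? 232.178.125.35  path d0:-→d1:-→d2:-  best=no-route
  add 204.0.0.0/6 -> H2 at depth 6
  add 204.249.121.0/24 -> H5 at depth 24
  ? 204.249.120.20  path d0:-→d1:-→d2:-→d3:-→d4:-→d5:-→d6:H2→d7:-→d8:-→d9:-→d10:-→d11:-→d12:-→d13:-→d14:-→d15:-→d16:-→d17:-→d18:-→d19:-→d20:-→d21:H5→d22:-→d23:-  best=H5
  add 0.0.0.0/0 -> H3 at depth 0
  add 4.0.0.0/12 -> H0 at depth 12
  - 4.0.0.0/12 clear@12
  add 204.249.112.0/20 -> H4 at depth 20
  ? 204.249.120.5  path d0:H3→d1:-→d2:-→d3:-→d4:-→d5:-→d6:H2→d7:-→d8:-→d9:-→d10:-→d11:-→d12:-→d13:-→d14:-→d15:-→d16:-→d17:-→d18:-→d19:-→d20:H4→d21:H5→d22:-→d23:-  best=H5
  ? 204.249.121.1  path d0:H3→d1:-→d2:-→d3:-→d4:-→d5:-→d6:H2→d7:-→d8:-→d9:-→d10:-→d11:-→d12:-→d13:-→d14:-→d15:-→d16:-→d17:-→d18:-→d19:-→d20:H4→d21:H5→d22:-→d23:-→d24:H5  best=H5
  add 192.0.0.0/3 -> H4 at depth 3
  add 202.247.219.0/24 -> H1 at depth 24
  ? 204.0.48.116  path d0:H3→d1:-→d2:-→d3:H4→d4:-→d5:-→d6:H2→d7:-→d8:-  best=H2
  ? 204.249.121.112  path d0:H3→d1:-→d2:-→d3:H4→d4:-→d5:-→d6:H2→d7:-→d8:-→d9:-→d10:-→d11:-→d12:-→d13:-→d14:-→d15:-→d16:-→d17:-→d18:-→d19:-→d20:H4→d21:H5→d22:-→d23:-→d24:H5  best=H5
  ? 204.249.121.0  path d0:H3→d1:-→d2:-→d3:H4→d4:-→d5:-→d6:H2→d7:-→d8:-→d9:-→d10:-→d11:-→d12:-→d13:-→d14:-→d15:-→d16:-→d17:-→d18:-→d19:-→d20:H4→d21:H5→d22:-→d23:-→d24:H5  best=H5
  add 202.247.128.0/17 -> H5 at depth 17
  - 204.249.121.0/24 clear@24
  ? 204.0.0.22  path d0:H3→d1:-→d2:-→d3:H4→d4:-→d5:-→d6:H2→d7:-→d8:-  best=H2
  ? 202.247.128.63  path d0:H3→d1:-→d2:-→d3:H4→d4:-→d5:-→d6:-→d7:-→d8:-→d9:-→d10:-→d11:-→d12:-→d13:-→d14:-→d15:-→d16:-→d17:H5  best=H5
  add 202.247.219.244/32 -> H6 at depth 32
  ? 4.12.71.196  path d0:H3→d1:-→d2:-→d3:-→d4:-→d5:-→d6:-→d7:-→d8:-→d9:-→d10:H4→d11:-→d12:-  best=H4
  ? 202.247.219.0  path d0:H3→d1:-→d2:-→d3:H4→d4:-→d5:-→d6:-→d7:-→d8:-→d9:-→d10:-→d11:-→d12:-→d13:-→d14:-→d15:-→d16:-→d17:H5→d18:-→d19:-→d20:-→d21:-→d22:-→d23:-→d24:H1  best=H1
  add 4.7.177.147/32 -> H1 at depth 32
  add 4.0.0.0/7 -> H7 at depth 7
  ? 202.247.219.1  path d0:H3→d1:-→d2:-→d3:H4→d4:-→d5:-→d6:-→d7:-→d8:-→d9:-→d10:-→d11:-→d12:-→d13:-→d14:-→d15:-→d16:-→d17:H5→d18:-→d19:-→d20:-→d21:-→d22:-→d23:-→d24:H1  best=H1
  ? 4.0.68.208  path d0:H3→d1:-→d2:-→d3:-→d4:-→d5:-→d6:-→d7:H7→d8:-→d9:-→d10:H4→d11:-→d12:-→d13:-  best=H4
  - 202.247.128.0/17 clear@17
  add 204.249.112.0/20 -> H2 at depth 20
  add 0.0.0.0/0 -> H7 at depth 0

== LOOKUPS ==
["no-route","H5","H5","H5","H2","H5","H5","H2","H5","H4","H1","H1","H4"]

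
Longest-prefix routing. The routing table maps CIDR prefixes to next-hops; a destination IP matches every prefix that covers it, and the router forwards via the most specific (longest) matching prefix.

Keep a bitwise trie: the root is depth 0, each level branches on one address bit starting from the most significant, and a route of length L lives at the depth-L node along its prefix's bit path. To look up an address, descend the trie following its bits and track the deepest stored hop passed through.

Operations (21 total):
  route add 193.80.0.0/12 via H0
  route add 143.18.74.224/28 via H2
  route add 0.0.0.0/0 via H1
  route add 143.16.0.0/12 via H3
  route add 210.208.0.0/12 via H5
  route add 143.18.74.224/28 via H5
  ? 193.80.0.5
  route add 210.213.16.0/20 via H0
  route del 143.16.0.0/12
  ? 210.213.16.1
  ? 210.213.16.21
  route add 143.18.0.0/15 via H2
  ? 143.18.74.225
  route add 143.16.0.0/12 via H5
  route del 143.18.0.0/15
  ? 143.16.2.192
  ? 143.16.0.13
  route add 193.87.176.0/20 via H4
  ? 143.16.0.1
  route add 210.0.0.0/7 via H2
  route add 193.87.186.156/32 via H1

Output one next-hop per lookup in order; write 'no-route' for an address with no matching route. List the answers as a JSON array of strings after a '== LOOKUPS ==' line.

Trace:
  add 193.80.0.0/12 -> H0 at depth 12
  add 143.18.74.224/28 -> H2 at depth 28
  add 0.0.0.0/0 -> H1 at depth 0
  add 143.16.0.0/12 -> H3 at depth 12
  add 210.208.0.0/12 -> H5 at depth 12
  add 143.18.74.224/28 -> H5 at depth 28
  ? 193.80.0.5  path d0:H1→d1:-→d2:-→d3:-→d4:-→d5:-→d6:-→d7:-→d8:-→d9:-→d10:-→d11:-→d12:H0  best=H0
  add 210.213.16.0/20 -> H0 at depth 20
  del 143.16.0.0/12 (clear depth 12)
  ? 210.213.16.1  path d0:H1→d1:-→d2:-→d3:-→d4:-→d5:-→d6:-→d7:-→d8:-→d9:-→d10:-→d11:-→d12:H5→d13:-→d14:-→d15:-→d16:-→d17:-→d18:-→d19:-→d20:H0  best=H0
  ? 210.213.16.21  path d0:H1→d1:-→d2:-→d3:-→d4:-→d5:-→d6:-→d7:-→d8:-→d9:-→d10:-→d11:-→d12:H5→d13:-→d14:-→d15:-→d16:-→d17:-→d18:-→d19:-→d20:H0  best=H0
  add 143.18.0.0/15 -> H2 at depth 15
  ? 143.18.74.225  path d0:H1→d1:-→d2:-→d3:-→d4:-→d5:-→d6:-→d7:-→d8:-→d9:-→d10:-→d11:-→d12:-→d13:-→d14:-→d15:H2→d16:-→d17:-→d18:-→d19:-→d20:-→d21:-→d22:-→d23:-→d24:-→d25:-→d26:-→d27:-→d28:H5  best=H5
  add 143.16.0.0/12 -> H5 at depth 12
  del 143.18.0.0/15 (clear depth 15)
  ? 143.16.2.192  path d0:H1→d1:-→d2:-→d3:-→d4:-→d5:-→d6:-→d7:-→d8:-→d9:-→d10:-→d11:-→d12:H5→d13:-→d14:-  best=H5
  ? 143.16.0.13  path d0:H1→d1:-→d2:-→d3:-→d4:-→d5:-→d6:-→d7:-→d8:-→d9:-→d10:-→d11:-→d12:H5→d13:-→d14:-  best=H5
  add 193.87.176.0/20 -> H4 at depth 20
  ? 143.16.0.1  path d0:H1→d1:-→d2:-→d3:-→d4:-→d5:-→d6:-→d7:-→d8:-→d9:-→d10:-→d11:-→d12:H5→d13:-→d14:-  best=H5
  add 210.0.0.0/7 -> H2 at depth 7
  add 193.87.186.156/32 -> H1 at depth 32

== LOOKUPS ==
["H0","H0","H0","H5","H5","H5","H5"]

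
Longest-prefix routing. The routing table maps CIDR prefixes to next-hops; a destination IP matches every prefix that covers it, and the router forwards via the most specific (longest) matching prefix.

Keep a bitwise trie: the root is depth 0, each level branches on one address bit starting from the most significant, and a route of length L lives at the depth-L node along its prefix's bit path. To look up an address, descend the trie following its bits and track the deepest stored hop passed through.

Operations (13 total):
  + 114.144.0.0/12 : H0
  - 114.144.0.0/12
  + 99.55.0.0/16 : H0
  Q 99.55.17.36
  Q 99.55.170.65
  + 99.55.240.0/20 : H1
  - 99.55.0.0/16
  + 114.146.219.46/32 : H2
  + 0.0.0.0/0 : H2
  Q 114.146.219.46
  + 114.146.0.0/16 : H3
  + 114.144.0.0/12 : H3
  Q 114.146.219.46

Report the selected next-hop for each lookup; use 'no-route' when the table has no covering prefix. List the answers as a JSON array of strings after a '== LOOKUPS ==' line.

Process each operation:
  add 114.144.0.0/12 -> H0 at depth 12
  del 114.144.0.0/12 (clear depth 12)
  add 99.55.0.0/16 -> H0 at depth 16
  Q 99.55.17.36: descend 0110001100110111 ; hops seen [H0] ; pick H0
  Q 99.55.170.65: descend 0110001100110111 ; hops seen [H0] ; pick H0
  add 99.55.240.0/20 -> H1 at depth 20
  del 99.55.0.0/16 (clear depth 16)
  add 114.146.219.46/32 -> H2 at depth 32
  add 0.0.0.0/0 -> H2 at depth 0
  Q 114.146.219.46: descend 01110010100100101101101100101110 ; hops seen [H2,H2] ; pick H2
  add 114.146.0.0/16 -> H3 at depth 16
  add 114.144.0.0/12 -> H3 at depth 12
  Q 114.146.219.46: descend 01110010100100101101101100101110 ; hops seen [H2,H3,H3,H2] ; pick H2

== LOOKUPS ==
["H0","H0","H2","H2"]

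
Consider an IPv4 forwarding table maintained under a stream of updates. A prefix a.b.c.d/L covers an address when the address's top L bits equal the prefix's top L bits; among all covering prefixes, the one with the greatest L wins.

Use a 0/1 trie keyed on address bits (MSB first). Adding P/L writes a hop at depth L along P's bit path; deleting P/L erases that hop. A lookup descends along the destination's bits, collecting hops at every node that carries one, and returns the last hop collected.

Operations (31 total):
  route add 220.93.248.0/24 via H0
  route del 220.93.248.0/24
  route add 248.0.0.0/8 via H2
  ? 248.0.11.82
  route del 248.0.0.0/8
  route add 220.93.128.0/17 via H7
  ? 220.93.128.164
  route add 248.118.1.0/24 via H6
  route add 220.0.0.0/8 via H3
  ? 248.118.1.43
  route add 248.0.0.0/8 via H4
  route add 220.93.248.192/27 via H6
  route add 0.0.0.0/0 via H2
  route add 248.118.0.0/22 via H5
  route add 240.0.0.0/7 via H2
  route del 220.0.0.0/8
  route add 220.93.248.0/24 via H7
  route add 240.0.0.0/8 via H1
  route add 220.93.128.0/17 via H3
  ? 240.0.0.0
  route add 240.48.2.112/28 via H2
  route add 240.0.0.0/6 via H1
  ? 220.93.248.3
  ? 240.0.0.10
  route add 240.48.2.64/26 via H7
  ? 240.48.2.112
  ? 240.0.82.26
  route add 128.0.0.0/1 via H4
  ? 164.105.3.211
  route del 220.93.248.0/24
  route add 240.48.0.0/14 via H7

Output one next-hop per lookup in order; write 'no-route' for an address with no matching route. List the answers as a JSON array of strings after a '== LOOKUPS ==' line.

Apply in order:
  + 220.93.248.0/24 (H0) depth=24
  - 220.93.248.0/24 clear@24
  + 248.0.0.0/8 (H2) depth=8
  ? 248.0.11.82  path d0:-→d1:-→d2:-→d3:-→d4:-→d5:-→d6:-→d7:-→d8:H2  best=H2
  - 248.0.0.0/8 clear@8
  + 220.93.128.0/17 (H7) depth=17
  ? 220.93.128.164  path d0:-→d1:-→d2:-→d3:-→d4:-→d5:-→d6:-→d7:-→d8:-→d9:-→d10:-→d11:-→d12:-→d13:-→d14:-→d15:-→d16:-→d17:H7  best=H7
  + 248.118.1.0/24 (H6) depth=24
  + 220.0.0.0/8 (H3) depth=8
  ? 248.118.1.43  path d0:-→d1:-→d2:-→d3:-→d4:-→d5:-→d6:-→d7:-→d8:-→d9:-→d10:-→d11:-→d12:-→d13:-→d14:-→d15:-→d16:-→d17:-→d18:-→d19:-→d20:-→d21:-→d22:-→d23:-→d24:H6  best=H6
  + 248.0.0.0/8 (H4) depth=8
  + 220.93.248.192/27 (H6) depth=27
  + 0.0.0.0/0 (H2) depth=0
  + 248.118.0.0/22 (H5) depth=22
  + 240.0.0.0/7 (H2) depth=7
  - 220.0.0.0/8 clear@8
  + 220.93.248.0/24 (H7) depth=24
  + 240.0.0.0/8 (H1) depth=8
  + 220.93.128.0/17 (H3) depth=17
  ? 240.0.0.0  path d0:H2→d1:-→d2:-→d3:-→d4:-→d5:-→d6:-→d7:H2→d8:H1  best=H1
  + 240.48.2.112/28 (H2) depth=28
  + 240.0.0.0/6 (H1) depth=6
  ? 220.93.248.3  path d0:H2→d1:-→d2:-→d3:-→d4:-→d5:-→d6:-→d7:-→d8:-→d9:-→d10:-→d11:-→d12:-→d13:-→d14:-→d15:-→d16:-→d17:H3→d18:-→d19:-→d20:-→d21:-→d22:-→d23:-→d24:H7  best=H7
  ? 240.0.0.10  path d0:H2→d1:-→d2:-→d3:-→d4:-→d5:-→d6:H1→d7:H2→d8:H1→d9:-→d10:-  best=H1
  + 240.48.2.64/26 (H7) depth=26
  ? 240.48.2.112  path d0:H2→d1:-→d2:-→d3:-→d4:-→d5:-→d6:H1→d7:H2→d8:H1→d9:-→d10:-→d11:-→d12:-→d13:-→d14:-→d15:-→d16:-→d17:-→d18:-→d19:-→d20:-→d21:-→d22:-→d23:-→d24:-→d25:-→d26:H7→d27:-→d28:H2  best=H2
  ? 240.0.82.26  path d0:H2→d1:-→d2:-→d3:-→d4:-→d5:-→d6:H1→d7:H2→d8:H1→d9:-→d10:-  best=H1
  + 128.0.0.0/1 (H4) depth=1
  ? 164.105.3.211  path d0:H2→d1:H4  best=H4
  - 220.93.248.0/24 clear@24
  + 240.48.0.0/14 (H7) depth=14

== LOOKUPS ==
["H2","H7","H6","H1","H7","H1","H2","H1","H4"]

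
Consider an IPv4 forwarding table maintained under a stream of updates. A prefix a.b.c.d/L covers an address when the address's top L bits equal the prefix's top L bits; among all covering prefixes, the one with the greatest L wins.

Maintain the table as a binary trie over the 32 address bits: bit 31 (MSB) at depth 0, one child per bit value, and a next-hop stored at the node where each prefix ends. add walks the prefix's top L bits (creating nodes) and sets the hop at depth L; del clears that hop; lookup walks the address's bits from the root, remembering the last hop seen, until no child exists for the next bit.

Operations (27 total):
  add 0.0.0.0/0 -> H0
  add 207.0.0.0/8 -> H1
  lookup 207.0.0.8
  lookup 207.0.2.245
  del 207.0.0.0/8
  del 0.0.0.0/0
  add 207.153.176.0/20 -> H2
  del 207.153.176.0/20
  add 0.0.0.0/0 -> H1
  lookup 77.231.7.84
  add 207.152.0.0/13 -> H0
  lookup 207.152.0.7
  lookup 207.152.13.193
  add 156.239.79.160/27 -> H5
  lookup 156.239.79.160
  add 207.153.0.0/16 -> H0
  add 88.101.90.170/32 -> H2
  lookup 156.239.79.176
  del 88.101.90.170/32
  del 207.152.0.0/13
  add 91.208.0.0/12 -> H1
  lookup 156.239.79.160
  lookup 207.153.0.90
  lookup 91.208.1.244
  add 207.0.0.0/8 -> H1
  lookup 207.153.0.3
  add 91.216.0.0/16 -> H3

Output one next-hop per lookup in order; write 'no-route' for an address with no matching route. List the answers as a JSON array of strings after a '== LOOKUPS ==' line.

Process each operation:
  + 0.0.0.0/0 (H0) depth=0
  + 207.0.0.0/8 (H1) depth=8
  Q 207.0.0.8: descend 11001111 ; hops seen [H0,H1] ; pick H1
  Q 207.0.2.245: descend 11001111 ; hops seen [H0,H1] ; pick H1
  del 207.0.0.0/8 (clear depth 8)
  del 0.0.0.0/0 (clear depth 0)
  + 207.153.176.0/20 (H2) depth=20
  del 207.153.176.0/20 (clear depth 20)
  + 0.0.0.0/0 (H1) depth=0
  Q 77.231.7.84: descend ε ; hops seen [H1] ; pick H1
  + 207.152.0.0/13 (H0) depth=13
  Q 207.152.0.7: descend 110011111001100 ; hops seen [H1,H0] ; pick H0
  Q 207.152.13.193: descend 110011111001100 ; hops seen [H1,H0] ; pick H0
  + 156.239.79.160/27 (H5) depth=27
  Q 156.239.79.160: descend 100111001110111101001111101 ; hops seen [H1,H5] ; pick H5
  + 207.153.0.0/16 (H0) depth=16
  + 88.101.90.170/32 (H2) depth=32
  Q 156.239.79.176: descend 100111001110111101001111101 ; hops seen [H1,H5] ; pick H5
  del 88.101.90.170/32 (clear depth 32)
  del 207.152.0.0/13 (clear depth 13)
  + 91.208.0.0/12 (H1) depth=12
  Q 156.239.79.160: descend 100111001110111101001111101 ; hops seen [H1,H5] ; pick H5
  Q 207.153.0.90: descend 1100111110011001 ; hops seen [H1,H0] ; pick H0
  Q 91.208.1.244: descend 010110111101 ; hops seen [H1,H1] ; pick H1
  + 207.0.0.0/8 (H1) depth=8
  Q 207.153.0.3: descend 1100111110011001 ; hops seen [H1,H1,H0] ; pick H0
  + 91.216.0.0/16 (H3) depth=16

== LOOKUPS ==
["H1","H1","H1","H0","H0","H5","H5","H5","H0","H1","H0"]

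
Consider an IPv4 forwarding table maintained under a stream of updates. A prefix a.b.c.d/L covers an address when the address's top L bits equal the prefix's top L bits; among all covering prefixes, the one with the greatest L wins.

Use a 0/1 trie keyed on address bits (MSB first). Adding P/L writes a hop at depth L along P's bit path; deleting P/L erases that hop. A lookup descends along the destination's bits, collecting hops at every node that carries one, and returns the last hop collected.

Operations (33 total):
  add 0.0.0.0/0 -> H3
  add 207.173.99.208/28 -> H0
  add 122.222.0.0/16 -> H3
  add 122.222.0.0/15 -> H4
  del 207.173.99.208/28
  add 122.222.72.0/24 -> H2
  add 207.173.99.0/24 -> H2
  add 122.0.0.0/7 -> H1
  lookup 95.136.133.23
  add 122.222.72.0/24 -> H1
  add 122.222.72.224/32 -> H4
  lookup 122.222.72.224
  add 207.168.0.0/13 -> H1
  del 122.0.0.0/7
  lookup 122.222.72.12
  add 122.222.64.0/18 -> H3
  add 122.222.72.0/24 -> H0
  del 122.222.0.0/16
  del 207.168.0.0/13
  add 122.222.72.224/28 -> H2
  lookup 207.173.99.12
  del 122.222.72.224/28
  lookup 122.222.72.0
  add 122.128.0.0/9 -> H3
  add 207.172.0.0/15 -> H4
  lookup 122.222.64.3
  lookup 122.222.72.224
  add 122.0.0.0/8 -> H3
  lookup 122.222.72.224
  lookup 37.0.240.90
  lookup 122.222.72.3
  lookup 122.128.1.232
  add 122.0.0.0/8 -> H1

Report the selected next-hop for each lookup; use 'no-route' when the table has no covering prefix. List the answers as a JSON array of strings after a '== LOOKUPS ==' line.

Trace:
  + 0.0.0.0/0 (H3) depth=0
  + 207.173.99.208/28 (H0) depth=28
  + 122.222.0.0/16 (H3) depth=16
  + 122.222.0.0/15 (H4) depth=15
  - 207.173.99.208/28 clear@28
  + 122.222.72.0/24 (H2) depth=24
  + 207.173.99.0/24 (H2) depth=24
  + 122.0.0.0/7 (H1) depth=7
  lookup 95.136.133.23: bits 01 walk d0:H3→d1:-→d2:- -> H3
  + 122.222.72.0/24 (H1) depth=24
  + 122.222.72.224/32 (H4) depth=32
  lookup 122.222.72.224: bits 01111010110111100100100011100000 walk d0:H3→d1:-→d2:-→d3:-→d4:-→d5:-→d6:-→d7:H1→d8:-→d9:-→d10:-→d11:-→d12:-→d13:-→d14:-→d15:H4→d16:H3→d17:-→d18:-→d19:-→d20:-→d21:-→d22:-→d23:-→d24:H1→d25:-→d26:-→d27:-→d28:-→d29:-→d30:-→d31:-→d32:H4 -> H4
  + 207.168.0.0/13 (H1) depth=13
  - 122.0.0.0/7 clear@7
  lookup 122.222.72.12: bits 011110101101111001001000 walk d0:H3→d1:-→d2:-→d3:-→d4:-→d5:-→d6:-→d7:-→d8:-→d9:-→d10:-→d11:-→d12:-→d13:-→d14:-→d15:H4→d16:H3→d17:-→d18:-→d19:-→d20:-→d21:-→d22:-→d23:-→d24:H1 -> H1
  + 122.222.64.0/18 (H3) depth=18
  + 122.222.72.0/24 (H0) depth=24
  - 122.222.0.0/16 clear@16
  - 207.168.0.0/13 clear@13
  + 122.222.72.224/28 (H2) depth=28
  lookup 207.173.99.12: bits 110011111010110101100011 walk d0:H3→d1:-→d2:-→d3:-→d4:-→d5:-→d6:-→d7:-→d8:-→d9:-→d10:-→d11:-→d12:-→d13:-→d14:-→d15:-→d16:-→d17:-→d18:-→d19:-→d20:-→d21:-→d22:-→d23:-→d24:H2 -> H2
  - 122.222.72.224/28 clear@28
  lookup 122.222.72.0: bits 011110101101111001001000 walk d0:H3→d1:-→d2:-→d3:-→d4:-→d5:-→d6:-→d7:-→d8:-→d9:-→d10:-→d11:-→d12:-→d13:-→d14:-→d15:H4→d16:-→d17:-→d18:H3→d19:-→d20:-→d21:-→d22:-→d23:-→d24:H0 -> H0
  + 122.128.0.0/9 (H3) depth=9
  + 207.172.0.0/15 (H4) depth=15
  lookup 122.222.64.3: bits 01111010110111100100 walk d0:H3→d1:-→d2:-→d3:-→d4:-→d5:-→d6:-→d7:-→d8:-→d9:H3→d10:-→d11:-→d12:-→d13:-→d14:-→d15:H4→d16:-→d17:-→d18:H3→d19:-→d20:- -> H3
  lookup 122.222.72.224: bits 01111010110111100100100011100000 walk d0:H3→d1:-→d2:-→d3:-→d4:-→d5:-→d6:-→d7:-→d8:-→d9:H3→d10:-→d11:-→d12:-→d13:-→d14:-→d15:H4→d16:-→d17:-→d18:H3→d19:-→d20:-→d21:-→d22:-→d23:-→d24:H0→d25:-→d26:-→d27:-→d28:-→d29:-→d30:-→d31:-→d32:H4 -> H4
  + 122.0.0.0/8 (H3) depth=8
  lookup 122.222.72.224: bits 01111010110111100100100011100000 walk d0:H3→d1:-→d2:-→d3:-→d4:-→d5:-→d6:-→d7:-→d8:H3→d9:H3→d10:-→d11:-→d12:-→d13:-→d14:-→d15:H4→d16:-→d17:-→d18:H3→d19:-→d20:-→d21:-→d22:-→d23:-→d24:H0→d25:-→d26:-→d27:-→d28:-→d29:-→d30:-→d31:-→d32:H4 -> H4
  lookup 37.0.240.90: bits 0 walk d0:H3→d1:- -> H3
  lookup 122.222.72.3: bits 011110101101111001001000 walk d0:H3→d1:-→d2:-→d3:-→d4:-→d5:-→d6:-→d7:-→d8:H3→d9:H3→d10:-→d11:-→d12:-→d13:-→d14:-→d15:H4→d16:-→d17:-→d18:H3→d19:-→d20:-→d21:-→d22:-→d23:-→d24:H0 -> H0
  lookup 122.128.1.232: bits 011110101 walk d0:H3→d1:-→d2:-→d3:-→d4:-→d5:-→d6:-→d7:-→d8:H3→d9:H3 -> H3
  + 122.0.0.0/8 (H1) depth=8

== LOOKUPS ==
["H3","H4","H1","H2","H0","H3","H4","H4","H3","H0","H3"]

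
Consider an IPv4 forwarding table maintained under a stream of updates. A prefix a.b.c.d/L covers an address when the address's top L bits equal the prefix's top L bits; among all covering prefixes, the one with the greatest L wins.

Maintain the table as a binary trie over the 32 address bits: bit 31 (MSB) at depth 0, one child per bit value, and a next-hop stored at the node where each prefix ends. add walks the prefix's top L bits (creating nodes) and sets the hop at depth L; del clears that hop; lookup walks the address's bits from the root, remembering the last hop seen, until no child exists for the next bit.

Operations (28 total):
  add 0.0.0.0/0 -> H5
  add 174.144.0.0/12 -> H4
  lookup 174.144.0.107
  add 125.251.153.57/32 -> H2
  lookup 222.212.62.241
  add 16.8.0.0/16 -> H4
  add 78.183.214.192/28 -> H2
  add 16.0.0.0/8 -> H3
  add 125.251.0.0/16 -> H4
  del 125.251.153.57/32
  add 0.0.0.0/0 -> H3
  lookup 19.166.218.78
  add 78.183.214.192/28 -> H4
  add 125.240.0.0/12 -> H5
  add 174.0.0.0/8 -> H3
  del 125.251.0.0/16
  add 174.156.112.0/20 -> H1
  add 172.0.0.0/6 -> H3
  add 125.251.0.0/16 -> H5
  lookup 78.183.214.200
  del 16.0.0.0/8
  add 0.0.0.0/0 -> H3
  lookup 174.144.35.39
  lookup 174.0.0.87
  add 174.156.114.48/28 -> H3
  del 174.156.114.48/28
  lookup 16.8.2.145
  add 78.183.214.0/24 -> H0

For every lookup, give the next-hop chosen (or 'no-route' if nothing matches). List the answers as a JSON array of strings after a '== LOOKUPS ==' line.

Process each operation:
  + 0.0.0.0/0 (H5) depth=0
  + 174.144.0.0/12 (H4) depth=12
  ? 174.144.0.107  path d0:H5→d1:-→d2:-→d3:-→d4:-→d5:-→d6:-→d7:-→d8:-→d9:-→d10:-→d11:-→d12:H4  best=H4
  + 125.251.153.57/32 (H2) depth=32
  ? 222.212.62.241  path d0:H5→d1:-  best=H5
  + 16.8.0.0/16 (H4) depth=16
  + 78.183.214.192/28 (H2) depth=28
  + 16.0.0.0/8 (H3) depth=8
  + 125.251.0.0/16 (H4) depth=16
  del 125.251.153.57/32 (clear depth 32)
  + 0.0.0.0/0 (H3) depth=0
  ? 19.166.218.78  path d0:H3→d1:-→d2:-→d3:-→d4:-→d5:-→d6:-  best=H3
  + 78.183.214.192/28 (H4) depth=28
  + 125.240.0.0/12 (H5) depth=12
  + 174.0.0.0/8 (H3) depth=8
  del 125.251.0.0/16 (clear depth 16)
  + 174.156.112.0/20 (H1) depth=20
  + 172.0.0.0/6 (H3) depth=6
  + 125.251.0.0/16 (H5) depth=16
  ? 78.183.214.200  path d0:H3→d1:-→d2:-→d3:-→d4:-→d5:-→d6:-→d7:-→d8:-→d9:-→d10:-→d11:-→d12:-→d13:-→d14:-→d15:-→d16:-→d17:-→d18:-→d19:-→d20:-→d21:-→d22:-→d23:-→d24:-→d25:-→d26:-→d27:-→d28:H4  best=H4
  del 16.0.0.0/8 (clear depth 8)
  + 0.0.0.0/0 (H3) depth=0
  ? 174.144.35.39  path d0:H3→d1:-→d2:-→d3:-→d4:-→d5:-→d6:H3→d7:-→d8:H3→d9:-→d10:-→d11:-→d12:H4  best=H4
  ? 174.0.0.87  path d0:H3→d1:-→d2:-→d3:-→d4:-→d5:-→d6:H3→d7:-→d8:H3  best=H3
  + 174.156.114.48/28 (H3) depth=28
  del 174.156.114.48/28 (clear depth 28)
  ? 16.8.2.145  path d0:H3→d1:-→d2:-→d3:-→d4:-→d5:-→d6:-→d7:-→d8:-→d9:-→d10:-→d11:-→d12:-→d13:-→d14:-→d15:-→d16:H4  best=H4
  + 78.183.214.0/24 (H0) depth=24

== LOOKUPS ==
["H4","H5","H3","H4","H4","H3","H4"]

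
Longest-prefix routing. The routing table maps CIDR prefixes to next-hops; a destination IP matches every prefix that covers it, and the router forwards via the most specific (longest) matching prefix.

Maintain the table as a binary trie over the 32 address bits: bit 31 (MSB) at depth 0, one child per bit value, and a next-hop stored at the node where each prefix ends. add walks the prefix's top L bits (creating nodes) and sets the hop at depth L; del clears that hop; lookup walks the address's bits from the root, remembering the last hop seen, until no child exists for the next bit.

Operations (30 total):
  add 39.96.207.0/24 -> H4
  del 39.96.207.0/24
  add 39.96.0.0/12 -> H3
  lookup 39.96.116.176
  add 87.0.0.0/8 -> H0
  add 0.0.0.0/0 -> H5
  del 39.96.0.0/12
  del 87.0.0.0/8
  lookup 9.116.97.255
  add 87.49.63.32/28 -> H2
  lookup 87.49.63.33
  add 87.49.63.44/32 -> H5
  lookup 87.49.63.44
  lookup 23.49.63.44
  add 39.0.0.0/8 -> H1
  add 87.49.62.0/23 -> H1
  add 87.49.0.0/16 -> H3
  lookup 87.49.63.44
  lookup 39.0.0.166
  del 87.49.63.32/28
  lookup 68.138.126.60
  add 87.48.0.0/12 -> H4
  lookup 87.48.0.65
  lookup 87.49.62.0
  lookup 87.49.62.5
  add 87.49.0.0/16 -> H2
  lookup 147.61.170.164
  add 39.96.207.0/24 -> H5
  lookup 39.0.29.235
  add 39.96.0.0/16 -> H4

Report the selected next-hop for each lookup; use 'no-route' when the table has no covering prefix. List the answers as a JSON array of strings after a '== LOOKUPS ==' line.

Trace:
  + 39.96.207.0/24 (H4) depth=24
  - 39.96.207.0/24 clear@24
  + 39.96.0.0/12 (H3) depth=12
  Q 39.96.116.176: descend 0010011101100000 ; hops seen [H3] ; pick H3
  + 87.0.0.0/8 (H0) depth=8
  + 0.0.0.0/0 (H5) depth=0
  - 39.96.0.0/12 clear@12
  - 87.0.0.0/8 clear@8
  Q 9.116.97.255: descend 00 ; hops seen [H5] ; pick H5
  + 87.49.63.32/28 (H2) depth=28
  Q 87.49.63.33: descend 0101011100110001001111110010 ; hops seen [H5,H2] ; pick H2
  + 87.49.63.44/32 (H5) depth=32
  Q 87.49.63.44: descend 01010111001100010011111100101100 ; hops seen [H5,H2,H5] ; pick H5
  Q 23.49.63.44: descend 00 ; hops seen [H5] ; pick H5
  + 39.0.0.0/8 (H1) depth=8
  + 87.49.62.0/23 (H1) depth=23
  + 87.49.0.0/16 (H3) depth=16
  Q 87.49.63.44: descend 01010111001100010011111100101100 ; hops seen [H5,H3,H1,H2,H5] ; pick H5
  Q 39.0.0.166: descend 001001110 ; hops seen [H5,H1] ; pick H1
  - 87.49.63.32/28 clear@28
  Q 68.138.126.60: descend 010 ; hops seen [H5] ; pick H5
  + 87.48.0.0/12 (H4) depth=12
  Q 87.48.0.65: descend 010101110011000 ; hops seen [H5,H4] ; pick H4
  Q 87.49.62.0: descend 01010111001100010011111 ; hops seen [H5,H4,H3,H1] ; pick H1
  Q 87.49.62.5: descend 01010111001100010011111 ; hops seen [H5,H4,H3,H1] ; pick H1
  + 87.49.0.0/16 (H2) depth=16
  Q 147.61.170.164: descend ε ; hops seen [H5] ; pick H5
  + 39.96.207.0/24 (H5) depth=24
  Q 39.0.29.235: descend 001001110 ; hops seen [H5,H1] ; pick H1
  + 39.96.0.0/16 (H4) depth=16

== LOOKUPS ==
["H3","H5","H2","H5","H5","H5","H1","H5","H4","H1","H1","H5","H1"]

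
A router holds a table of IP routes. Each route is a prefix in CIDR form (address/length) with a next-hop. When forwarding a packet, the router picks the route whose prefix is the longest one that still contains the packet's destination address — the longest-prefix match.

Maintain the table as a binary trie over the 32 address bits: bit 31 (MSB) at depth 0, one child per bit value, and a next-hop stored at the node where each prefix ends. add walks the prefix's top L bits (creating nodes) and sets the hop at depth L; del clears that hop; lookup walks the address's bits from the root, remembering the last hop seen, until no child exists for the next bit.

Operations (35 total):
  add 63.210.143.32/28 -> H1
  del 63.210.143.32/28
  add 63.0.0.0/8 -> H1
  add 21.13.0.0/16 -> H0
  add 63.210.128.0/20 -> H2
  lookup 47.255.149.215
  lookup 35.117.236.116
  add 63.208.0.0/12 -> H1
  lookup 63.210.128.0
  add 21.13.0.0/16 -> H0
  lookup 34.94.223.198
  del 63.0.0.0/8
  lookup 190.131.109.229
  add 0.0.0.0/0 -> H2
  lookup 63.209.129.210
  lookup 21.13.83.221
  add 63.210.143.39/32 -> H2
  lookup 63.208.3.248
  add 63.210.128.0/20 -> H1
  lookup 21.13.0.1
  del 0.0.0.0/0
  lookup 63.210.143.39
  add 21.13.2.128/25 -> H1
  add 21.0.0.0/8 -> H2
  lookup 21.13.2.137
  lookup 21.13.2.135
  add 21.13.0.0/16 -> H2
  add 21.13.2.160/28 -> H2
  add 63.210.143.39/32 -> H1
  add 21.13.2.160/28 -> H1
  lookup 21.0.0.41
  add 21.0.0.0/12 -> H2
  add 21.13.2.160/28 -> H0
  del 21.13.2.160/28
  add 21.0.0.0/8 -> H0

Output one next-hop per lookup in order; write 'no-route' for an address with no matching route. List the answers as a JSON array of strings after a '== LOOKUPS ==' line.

Trace:
  add 63.210.143.32/28 -> H1 at depth 28
  - 63.210.143.32/28 clear@28
  add 63.0.0.0/8 -> H1 at depth 8
  add 21.13.0.0/16 -> H0 at depth 16
  add 63.210.128.0/20 -> H2 at depth 20
  Q 47.255.149.215: descend 001 ; hops seen [∅] ; pick no-route
  Q 35.117.236.116: descend 001 ; hops seen [∅] ; pick no-route
  add 63.208.0.0/12 -> H1 at depth 12
  Q 63.210.128.0: descend 00111111110100101000 ; hops seen [H1,H1,H2] ; pick H2
  add 21.13.0.0/16 -> H0 at depth 16
  Q 34.94.223.198: descend 001 ; hops seen [∅] ; pick no-route
  - 63.0.0.0/8 clear@8
  Q 190.131.109.229: descend ε ; hops seen [∅] ; pick no-route
  add 0.0.0.0/0 -> H2 at depth 0
  Q 63.209.129.210: descend 00111111110100 ; hops seen [H2,H1] ; pick H1
  Q 21.13.83.221: descend 0001010100001101 ; hops seen [H2,H0] ; pick H0
  add 63.210.143.39/32 -> H2 at depth 32
  Q 63.208.3.248: descend 00111111110100 ; hops seen [H2,H1] ; pick H1
  add 63.210.128.0/20 -> H1 at depth 20
  Q 21.13.0.1: descend 0001010100001101 ; hops seen [H2,H0] ; pick H0
  - 0.0.0.0/0 clear@0
  Q 63.210.143.39: descend 00111111110100101000111100100111 ; hops seen [H1,H1,H2] ; pick H2
  add 21.13.2.128/25 -> H1 at depth 25
  add 21.0.0.0/8 -> H2 at depth 8
  Q 21.13.2.137: descend 0001010100001101000000101 ; hops seen [H2,H0,H1] ; pick H1
  Q 21.13.2.135: descend 0001010100001101000000101 ; hops seen [H2,H0,H1] ; pick H1
  add 21.13.0.0/16 -> H2 at depth 16
  add 21.13.2.160/28 -> H2 at depth 28
  add 63.210.143.39/32 -> H1 at depth 32
  add 21.13.2.160/28 -> H1 at depth 28
  Q 21.0.0.41: descend 000101010000 ; hops seen [H2] ; pick H2
  add 21.0.0.0/12 -> H2 at depth 12
  add 21.13.2.160/28 -> H0 at depth 28
  - 21.13.2.160/28 clear@28
  add 21.0.0.0/8 -> H0 at depth 8

== LOOKUPS ==
["no-route","no-route","H2","no-route","no-route","H1","H0","H1","H0","H2","H1","H1","H2"]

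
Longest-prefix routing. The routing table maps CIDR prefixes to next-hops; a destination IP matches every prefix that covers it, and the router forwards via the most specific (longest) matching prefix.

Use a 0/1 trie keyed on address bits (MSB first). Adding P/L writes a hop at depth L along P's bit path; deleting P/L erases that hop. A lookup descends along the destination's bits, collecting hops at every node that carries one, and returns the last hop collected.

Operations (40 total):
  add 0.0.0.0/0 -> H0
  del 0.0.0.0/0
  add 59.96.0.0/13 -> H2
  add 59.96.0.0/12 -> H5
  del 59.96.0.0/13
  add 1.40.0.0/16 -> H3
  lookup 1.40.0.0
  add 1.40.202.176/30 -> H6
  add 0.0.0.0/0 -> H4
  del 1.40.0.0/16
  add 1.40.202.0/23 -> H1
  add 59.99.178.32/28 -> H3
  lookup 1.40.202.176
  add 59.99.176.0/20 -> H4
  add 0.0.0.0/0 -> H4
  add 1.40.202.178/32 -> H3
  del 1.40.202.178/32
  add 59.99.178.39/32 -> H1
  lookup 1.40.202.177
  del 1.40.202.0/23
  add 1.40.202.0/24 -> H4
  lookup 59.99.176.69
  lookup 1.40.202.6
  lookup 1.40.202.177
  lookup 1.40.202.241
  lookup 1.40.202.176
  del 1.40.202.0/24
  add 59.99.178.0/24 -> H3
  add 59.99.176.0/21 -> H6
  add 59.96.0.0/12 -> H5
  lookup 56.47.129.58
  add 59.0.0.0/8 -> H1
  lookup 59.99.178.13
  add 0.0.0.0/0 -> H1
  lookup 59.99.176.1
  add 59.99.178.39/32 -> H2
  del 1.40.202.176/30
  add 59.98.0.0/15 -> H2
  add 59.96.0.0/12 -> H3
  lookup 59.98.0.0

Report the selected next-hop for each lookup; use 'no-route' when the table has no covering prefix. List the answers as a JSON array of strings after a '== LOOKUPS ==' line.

Process each operation:
  + 0.0.0.0/0 (H0) depth=0
  - 0.0.0.0/0 clear@0
  + 59.96.0.0/13 (H2) depth=13
  + 59.96.0.0/12 (H5) depth=12
  - 59.96.0.0/13 clear@13
  + 1.40.0.0/16 (H3) depth=16
  ? 1.40.0.0  path d0:-→d1:-→d2:-→d3:-→d4:-→d5:-→d6:-→d7:-→d8:-→d9:-→d10:-→d11:-→d12:-→d13:-→d14:-→d15:-→d16:H3  best=H3
  + 1.40.202.176/30 (H6) depth=30
  + 0.0.0.0/0 (H4) depth=0
  - 1.40.0.0/16 clear@16
  + 1.40.202.0/23 (H1) depth=23
  + 59.99.178.32/28 (H3) depth=28
  ? 1.40.202.176  path d0:H4→d1:-→d2:-→d3:-→d4:-→d5:-→d6:-→d7:-→d8:-→d9:-→d10:-→d11:-→d12:-→d13:-→d14:-→d15:-→d16:-→d17:-→d18:-→d19:-→d20:-→d21:-→d22:-→d23:H1→d24:-→d25:-→d26:-→d27:-→d28:-→d29:-→d30:H6  best=H6
  + 59.99.176.0/20 (H4) depth=20
  + 0.0.0.0/0 (H4) depth=0
  + 1.40.202.178/32 (H3) depth=32
  - 1.40.202.178/32 clear@32
  + 59.99.178.39/32 (H1) depth=32
  ? 1.40.202.177  path d0:H4→d1:-→d2:-→d3:-→d4:-→d5:-→d6:-→d7:-→d8:-→d9:-→d10:-→d11:-→d12:-→d13:-→d14:-→d15:-→d16:-→d17:-→d18:-→d19:-→d20:-→d21:-→d22:-→d23:H1→d24:-→d25:-→d26:-→d27:-→d28:-→d29:-→d30:H6  best=H6
  - 1.40.202.0/23 clear@23
  + 1.40.202.0/24 (H4) depth=24
  ? 59.99.176.69  path d0:H4→d1:-→d2:-→d3:-→d4:-→d5:-→d6:-→d7:-→d8:-→d9:-→d10:-→d11:-→d12:H5→d13:-→d14:-→d15:-→d16:-→d17:-→d18:-→d19:-→d20:H4→d21:-→d22:-  best=H4
  ? 1.40.202.6  path d0:H4→d1:-→d2:-→d3:-→d4:-→d5:-→d6:-→d7:-→d8:-→d9:-→d10:-→d11:-→d12:-→d13:-→d14:-→d15:-→d16:-→d17:-→d18:-→d19:-→d20:-→d21:-→d22:-→d23:-→d24:H4  best=H4
  ? 1.40.202.177  path d0:H4→d1:-→d2:-→d3:-→d4:-→d5:-→d6:-→d7:-→d8:-→d9:-→d10:-→d11:-→d12:-→d13:-→d14:-→d15:-→d16:-→d17:-→d18:-→d19:-→d20:-→d21:-→d22:-→d23:-→d24:H4→d25:-→d26:-→d27:-→d28:-→d29:-→d30:H6  best=H6
  ? 1.40.202.241  path d0:H4→d1:-→d2:-→d3:-→d4:-→d5:-→d6:-→d7:-→d8:-→d9:-→d10:-→d11:-→d12:-→d13:-→d14:-→d15:-→d16:-→d17:-→d18:-→d19:-→d20:-→d21:-→d22:-→d23:-→d24:H4→d25:-  best=H4
  ? 1.40.202.176  path d0:H4→d1:-→d2:-→d3:-→d4:-→d5:-→d6:-→d7:-→d8:-→d9:-→d10:-→d11:-→d12:-→d13:-→d14:-→d15:-→d16:-→d17:-→d18:-→d19:-→d20:-→d21:-→d22:-→d23:-→d24:H4→d25:-→d26:-→d27:-→d28:-→d29:-→d30:H6  best=H6
  - 1.40.202.0/24 clear@24
  + 59.99.178.0/24 (H3) depth=24
  + 59.99.176.0/21 (H6) depth=21
  + 59.96.0.0/12 (H5) depth=12
  ? 56.47.129.58  path d0:H4→d1:-→d2:-→d3:-→d4:-→d5:-→d6:-  best=H4
  + 59.0.0.0/8 (H1) depth=8
  ? 59.99.178.13  path d0:H4→d1:-→d2:-→d3:-→d4:-→d5:-→d6:-→d7:-→d8:H1→d9:-→d10:-→d11:-→d12:H5→d13:-→d14:-→d15:-→d16:-→d17:-→d18:-→d19:-→d20:H4→d21:H6→d22:-→d23:-→d24:H3→d25:-→d26:-  best=H3
  + 0.0.0.0/0 (H1) depth=0
  ? 59.99.176.1  path d0:H1→d1:-→d2:-→d3:-→d4:-→d5:-→d6:-→d7:-→d8:H1→d9:-→d10:-→d11:-→d12:H5→d13:-→d14:-→d15:-→d16:-→d17:-→d18:-→d19:-→d20:H4→d21:H6→d22:-  best=H6
  + 59.99.178.39/32 (H2) depth=32
  - 1.40.202.176/30 clear@30
  + 59.98.0.0/15 (H2) depth=15
  + 59.96.0.0/12 (H3) depth=12
  ? 59.98.0.0  path d0:H1→d1:-→d2:-→d3:-→d4:-→d5:-→d6:-→d7:-→d8:H1→d9:-→d10:-→d11:-→d12:H3→d13:-→d14:-→d15:H2  best=H2

== LOOKUPS ==
["H3","H6","H6","H4","H4","H6","H4","H6","H4","H3","H6","H2"]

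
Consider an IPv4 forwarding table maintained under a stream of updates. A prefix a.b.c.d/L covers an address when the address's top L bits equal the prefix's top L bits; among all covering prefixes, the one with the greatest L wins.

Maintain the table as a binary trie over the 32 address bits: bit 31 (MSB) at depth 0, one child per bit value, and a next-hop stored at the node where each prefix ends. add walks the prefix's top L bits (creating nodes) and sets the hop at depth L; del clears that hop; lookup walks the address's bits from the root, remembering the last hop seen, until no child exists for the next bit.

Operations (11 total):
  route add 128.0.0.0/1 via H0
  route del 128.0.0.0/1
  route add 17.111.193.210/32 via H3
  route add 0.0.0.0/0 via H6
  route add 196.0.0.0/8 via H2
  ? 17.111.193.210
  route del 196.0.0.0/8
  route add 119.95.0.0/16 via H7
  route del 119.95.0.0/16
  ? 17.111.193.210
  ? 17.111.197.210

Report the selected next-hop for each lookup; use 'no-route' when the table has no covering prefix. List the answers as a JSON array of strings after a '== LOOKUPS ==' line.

Process each operation:
  add 128.0.0.0/1 -> H0 at depth 1
  - 128.0.0.0/1 clear@1
  add 17.111.193.210/32 -> H3 at depth 32
  add 0.0.0.0/0 -> H6 at depth 0
  add 196.0.0.0/8 -> H2 at depth 8
  ? 17.111.193.210  path d0:H6→d1:-→d2:-→d3:-→d4:-→d5:-→d6:-→d7:-→d8:-→d9:-→d10:-→d11:-→d12:-→d13:-→d14:-→d15:-→d16:-→d17:-→d18:-→d19:-→d20:-→d21:-→d22:-→d23:-→d24:-→d25:-→d26:-→d27:-→d28:-→d29:-→d30:-→d31:-→d32:H3  best=H3
  - 196.0.0.0/8 clear@8
  add 119.95.0.0/16 -> H7 at depth 16
  - 119.95.0.0/16 clear@16
  ? 17.111.193.210  path d0:H6→d1:-→d2:-→d3:-→d4:-→d5:-→d6:-→d7:-→d8:-→d9:-→d10:-→d11:-→d12:-→d13:-→d14:-→d15:-→d16:-→d17:-→d18:-→d19:-→d20:-→d21:-→d22:-→d23:-→d24:-→d25:-→d26:-→d27:-→d28:-→d29:-→d30:-→d31:-→d32:H3  best=H3
  ? 17.111.197.210  path d0:H6→d1:-→d2:-→d3:-→d4:-→d5:-→d6:-→d7:-→d8:-→d9:-→d10:-→d11:-→d12:-→d13:-→d14:-→d15:-→d16:-→d17:-→d18:-→d19:-→d20:-→d21:-  best=H6

== LOOKUPS ==
["H3","H3","H6"]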